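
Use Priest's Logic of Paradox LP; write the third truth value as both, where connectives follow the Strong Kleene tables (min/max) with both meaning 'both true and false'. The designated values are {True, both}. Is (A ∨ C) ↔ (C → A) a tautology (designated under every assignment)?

No

Countermodel: A=False, C=True gives False, which is not designated.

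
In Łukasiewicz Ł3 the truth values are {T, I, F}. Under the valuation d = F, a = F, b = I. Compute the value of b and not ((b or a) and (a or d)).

I

b or a = I or F = I
a or d = F or F = F
(b or a) and (a or d) = I and F = F
not ((b or a) and (a or d)) = not F = T
b and not ((b or a) and (a or d)) = I and T = I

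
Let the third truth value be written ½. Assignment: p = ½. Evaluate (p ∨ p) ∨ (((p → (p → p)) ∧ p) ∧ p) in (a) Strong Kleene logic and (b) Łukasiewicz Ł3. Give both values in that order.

½; ½

In Strong Kleene logic: p ∨ p = ½ ∨ ½ = ½
p → p = ½ → ½ = ½
p → (p → p) = ½ → ½ = ½
(p → (p → p)) ∧ p = ½ ∧ ½ = ½
((p → (p → p)) ∧ p) ∧ p = ½ ∧ ½ = ½
(p ∨ p) ∨ (((p → (p → p)) ∧ p) ∧ p) = ½ ∨ ½ = ½
In Łukasiewicz Ł3: p ∨ p = ½ ∨ ½ = ½
p → p = ½ → ½ = T  [min(1, 1−½+½)]
p → (p → p) = ½ → T = T
(p → (p → p)) ∧ p = T ∧ ½ = ½
((p → (p → p)) ∧ p) ∧ p = ½ ∧ ½ = ½
(p ∨ p) ∨ (((p → (p → p)) ∧ p) ∧ p) = ½ ∨ ½ = ½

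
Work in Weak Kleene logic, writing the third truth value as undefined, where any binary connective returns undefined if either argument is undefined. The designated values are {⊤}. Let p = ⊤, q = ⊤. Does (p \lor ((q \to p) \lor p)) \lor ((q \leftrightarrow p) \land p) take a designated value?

Yes

q \to p = ⊤ \to ⊤ = ⊤
(q \to p) \lor p = ⊤ \lor ⊤ = ⊤
p \lor ((q \to p) \lor p) = ⊤ \lor ⊤ = ⊤
q \leftrightarrow p = ⊤ \leftrightarrow ⊤ = ⊤
(q \leftrightarrow p) \land p = ⊤ \land ⊤ = ⊤
(p \lor ((q \to p) \lor p)) \lor ((q \leftrightarrow p) \land p) = ⊤ \lor ⊤ = ⊤
⊤ ∈ {⊤}.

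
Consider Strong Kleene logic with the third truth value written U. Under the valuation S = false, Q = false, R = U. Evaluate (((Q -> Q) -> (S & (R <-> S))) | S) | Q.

false

Q -> Q = false -> false = true
R <-> S = U <-> false = U
S & (R <-> S) = false & U = false
(Q -> Q) -> (S & (R <-> S)) = true -> false = false
((Q -> Q) -> (S & (R <-> S))) | S = false | false = false
(((Q -> Q) -> (S & (R <-> S))) | S) | Q = false | false = false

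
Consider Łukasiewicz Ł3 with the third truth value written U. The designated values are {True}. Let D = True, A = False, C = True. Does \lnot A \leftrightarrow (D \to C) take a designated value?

\lnot A = \lnot False = True
D \to C = True \to True = True
\lnot A \leftrightarrow (D \to C) = True \leftrightarrow True = True
True ∈ {True}.

Yes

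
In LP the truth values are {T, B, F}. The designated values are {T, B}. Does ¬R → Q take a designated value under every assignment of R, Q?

No

Countermodel: R=F, Q=F gives F, which is not designated.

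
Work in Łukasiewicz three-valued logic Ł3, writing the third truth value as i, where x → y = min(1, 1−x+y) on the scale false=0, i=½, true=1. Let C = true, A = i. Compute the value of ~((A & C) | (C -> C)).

A & C = i & true = i
C -> C = true -> true = true
(A & C) | (C -> C) = i | true = true
~((A & C) | (C -> C)) = ~true = false

false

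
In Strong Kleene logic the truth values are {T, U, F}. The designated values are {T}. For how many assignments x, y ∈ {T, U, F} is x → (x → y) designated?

Of the 9 assignments, 5 give a value in {T}.

5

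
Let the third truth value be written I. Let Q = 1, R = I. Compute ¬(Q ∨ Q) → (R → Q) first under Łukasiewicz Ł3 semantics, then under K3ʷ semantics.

1; I

In Łukasiewicz Ł3: Q ∨ Q = 1 ∨ 1 = 1
¬(Q ∨ Q) = ¬1 = 0
R → Q = I → 1 = 1
¬(Q ∨ Q) → (R → Q) = 0 → 1 = 1
In K3ʷ: Q ∨ Q = 1 ∨ 1 = 1
¬(Q ∨ Q) = ¬1 = 0
R → Q = I → 1 = I  [any arg is the third value ⇒ result is the third value]
¬(Q ∨ Q) → (R → Q) = 0 → I = I
They differ because Łukasiewicz Ł3 and K3ʷ treat I differently under the binary connectives.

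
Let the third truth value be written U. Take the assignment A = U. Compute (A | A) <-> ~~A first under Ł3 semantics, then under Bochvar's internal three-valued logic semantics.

T; U

In Ł3: A | A = U | U = U
~A = ~U = U
~~A = ~U = U
(A | A) <-> ~~A = U <-> U = T  [1 − |½−½|]
In Bochvar's internal three-valued logic: A | A = U | U = U
~A = ~U = U
~~A = ~U = U
(A | A) <-> ~~A = U <-> U = U
They differ because Ł3 and Bochvar's internal three-valued logic treat U differently under the binary connectives.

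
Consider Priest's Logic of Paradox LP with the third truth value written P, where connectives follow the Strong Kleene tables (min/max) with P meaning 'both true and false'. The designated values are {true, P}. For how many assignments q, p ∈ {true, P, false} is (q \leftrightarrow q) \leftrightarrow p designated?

Of the 9 assignments, 7 give a value in {true, P}.

7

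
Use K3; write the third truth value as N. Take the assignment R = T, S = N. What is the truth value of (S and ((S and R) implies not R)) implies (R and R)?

T

S and R = N and T = N
not R = not T = F
(S and R) implies not R = N implies F = N  [not N or F]
S and ((S and R) implies not R) = N and N = N
R and R = T and T = T
(S and ((S and R) implies not R)) implies (R and R) = N implies T = T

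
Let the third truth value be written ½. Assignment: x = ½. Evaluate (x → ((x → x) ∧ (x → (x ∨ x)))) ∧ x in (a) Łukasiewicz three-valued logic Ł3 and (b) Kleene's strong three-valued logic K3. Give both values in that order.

In Łukasiewicz three-valued logic Ł3: x → x = ½ → ½ = True  [min(1, 1−½+½)]
x ∨ x = ½ ∨ ½ = ½
x → (x ∨ x) = ½ → ½ = True
(x → x) ∧ (x → (x ∨ x)) = True ∧ True = True
x → ((x → x) ∧ (x → (x ∨ x))) = ½ → True = True
(x → ((x → x) ∧ (x → (x ∨ x)))) ∧ x = True ∧ ½ = ½
In Kleene's strong three-valued logic K3: x → x = ½ → ½ = ½  [¬½ ∨ ½]
x ∨ x = ½ ∨ ½ = ½
x → (x ∨ x) = ½ → ½ = ½
(x → x) ∧ (x → (x ∨ x)) = ½ ∧ ½ = ½
x → ((x → x) ∧ (x → (x ∨ x))) = ½ → ½ = ½
(x → ((x → x) ∧ (x → (x ∨ x)))) ∧ x = ½ ∧ ½ = ½

½; ½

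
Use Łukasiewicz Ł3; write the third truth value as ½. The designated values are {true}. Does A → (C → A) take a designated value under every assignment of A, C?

Yes

Every assignment of A, C over {true, ½, false} gives a value in {true}.
In particular, with A=½, C=½: A → (C → A) = true.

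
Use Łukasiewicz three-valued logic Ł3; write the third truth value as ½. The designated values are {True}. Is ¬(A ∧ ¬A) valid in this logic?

No

Countermodel: A=½ gives ½, which is not designated.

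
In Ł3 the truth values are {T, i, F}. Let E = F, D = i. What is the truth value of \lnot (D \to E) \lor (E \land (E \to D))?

i

D \to E = i \to F = i  [min(1, 1−½+0)]
\lnot (D \to E) = \lnot i = i
E \to D = F \to i = T
E \land (E \to D) = F \land T = F
\lnot (D \to E) \lor (E \land (E \to D)) = i \lor F = i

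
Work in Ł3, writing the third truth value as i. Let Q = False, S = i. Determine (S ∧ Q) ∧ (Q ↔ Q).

False

S ∧ Q = i ∧ False = False
Q ↔ Q = False ↔ False = True
(S ∧ Q) ∧ (Q ↔ Q) = False ∧ True = False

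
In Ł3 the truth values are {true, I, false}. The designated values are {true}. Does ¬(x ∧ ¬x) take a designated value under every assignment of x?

Countermodel: x=I gives I, which is not designated.

No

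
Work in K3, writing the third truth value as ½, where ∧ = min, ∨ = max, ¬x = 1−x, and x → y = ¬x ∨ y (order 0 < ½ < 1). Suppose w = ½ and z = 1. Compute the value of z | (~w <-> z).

1

~w = ~½ = ½
~w <-> z = ½ <-> 1 = ½
z | (~w <-> z) = 1 | ½ = 1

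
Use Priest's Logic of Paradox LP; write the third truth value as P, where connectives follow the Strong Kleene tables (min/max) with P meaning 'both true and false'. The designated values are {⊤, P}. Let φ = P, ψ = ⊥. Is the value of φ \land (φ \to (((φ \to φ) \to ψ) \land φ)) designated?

φ \to φ = P \to P = P  [\lnot P \lor P]
(φ \to φ) \to ψ = P \to ⊥ = P
((φ \to φ) \to ψ) \land φ = P \land P = P
φ \to (((φ \to φ) \to ψ) \land φ) = P \to P = P
φ \land (φ \to (((φ \to φ) \to ψ) \land φ)) = P \land P = P
P ∈ {⊤, P}.

Yes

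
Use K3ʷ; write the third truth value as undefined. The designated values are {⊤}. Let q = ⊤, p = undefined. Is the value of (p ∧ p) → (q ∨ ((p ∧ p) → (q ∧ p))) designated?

p ∧ p = undefined ∧ undefined = undefined
p ∧ p = undefined ∧ undefined = undefined
q ∧ p = ⊤ ∧ undefined = undefined
(p ∧ p) → (q ∧ p) = undefined → undefined = undefined  [any arg is the third value ⇒ result is the third value]
q ∨ ((p ∧ p) → (q ∧ p)) = ⊤ ∨ undefined = undefined
(p ∧ p) → (q ∨ ((p ∧ p) → (q ∧ p))) = undefined → undefined = undefined
undefined ∉ {⊤}.

No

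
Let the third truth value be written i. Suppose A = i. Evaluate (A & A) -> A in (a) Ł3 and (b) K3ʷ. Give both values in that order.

In Ł3: A & A = i & i = i
(A & A) -> A = i -> i = 1
In K3ʷ: A & A = i & i = i
(A & A) -> A = i -> i = i
They differ because Ł3 and K3ʷ treat i differently under the binary connectives.

1; i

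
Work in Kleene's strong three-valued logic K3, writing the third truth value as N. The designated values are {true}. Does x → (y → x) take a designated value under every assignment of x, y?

Countermodel: x=N, y=true gives N, which is not designated.

No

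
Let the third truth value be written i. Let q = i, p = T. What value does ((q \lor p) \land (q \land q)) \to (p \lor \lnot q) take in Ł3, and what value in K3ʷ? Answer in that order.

In Ł3: q \lor p = i \lor T = T
q \land q = i \land i = i
(q \lor p) \land (q \land q) = T \land i = i
\lnot q = \lnot i = i
p \lor \lnot q = T \lor i = T
((q \lor p) \land (q \land q)) \to (p \lor \lnot q) = i \to T = T  [min(1, 1−½+1)]
In K3ʷ: q \lor p = i \lor T = i
q \land q = i \land i = i
(q \lor p) \land (q \land q) = i \land i = i
\lnot q = \lnot i = i
p \lor \lnot q = T \lor i = i
((q \lor p) \land (q \land q)) \to (p \lor \lnot q) = i \to i = i  [any arg is the third value ⇒ result is the third value]
They differ because Ł3 and K3ʷ treat i differently under the binary connectives.

T; i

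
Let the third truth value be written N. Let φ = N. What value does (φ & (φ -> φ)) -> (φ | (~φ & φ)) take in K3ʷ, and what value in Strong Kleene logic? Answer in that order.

In K3ʷ: φ -> φ = N -> N = N
φ & (φ -> φ) = N & N = N
~φ = ~N = N
~φ & φ = N & N = N
φ | (~φ & φ) = N | N = N
(φ & (φ -> φ)) -> (φ | (~φ & φ)) = N -> N = N
In Strong Kleene logic: φ -> φ = N -> N = N  [~N | N]
φ & (φ -> φ) = N & N = N
~φ = ~N = N
~φ & φ = N & N = N
φ | (~φ & φ) = N | N = N
(φ & (φ -> φ)) -> (φ | (~φ & φ)) = N -> N = N

N; N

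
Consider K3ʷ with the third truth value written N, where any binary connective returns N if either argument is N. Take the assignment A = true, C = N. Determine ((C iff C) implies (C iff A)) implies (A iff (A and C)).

N

C iff C = N iff N = N
C iff A = N iff true = N
(C iff C) implies (C iff A) = N implies N = N  [any arg is the third value ⇒ result is the third value]
A and C = true and N = N
A iff (A and C) = true iff N = N
((C iff C) implies (C iff A)) implies (A iff (A and C)) = N implies N = N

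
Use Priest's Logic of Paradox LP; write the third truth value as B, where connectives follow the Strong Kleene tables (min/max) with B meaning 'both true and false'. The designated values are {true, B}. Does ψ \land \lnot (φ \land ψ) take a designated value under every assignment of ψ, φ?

No

Countermodel: ψ=true, φ=true gives false, which is not designated.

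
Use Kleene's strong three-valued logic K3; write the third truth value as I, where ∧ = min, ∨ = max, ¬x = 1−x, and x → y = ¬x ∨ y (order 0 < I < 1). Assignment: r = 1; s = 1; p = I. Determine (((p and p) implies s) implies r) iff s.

p and p = I and I = I
(p and p) implies s = I implies 1 = 1  [not I or 1]
((p and p) implies s) implies r = 1 implies 1 = 1
(((p and p) implies s) implies r) iff s = 1 iff 1 = 1

1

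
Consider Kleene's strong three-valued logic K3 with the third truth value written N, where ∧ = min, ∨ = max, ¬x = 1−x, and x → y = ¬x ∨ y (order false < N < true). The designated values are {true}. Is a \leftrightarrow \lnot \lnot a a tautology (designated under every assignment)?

Countermodel: a=N gives N, which is not designated.

No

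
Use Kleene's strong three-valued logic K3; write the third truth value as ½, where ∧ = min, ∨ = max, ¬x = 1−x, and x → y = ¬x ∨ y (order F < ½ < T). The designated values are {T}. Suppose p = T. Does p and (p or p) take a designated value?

Yes

p or p = T or T = T
p and (p or p) = T and T = T
T ∈ {T}.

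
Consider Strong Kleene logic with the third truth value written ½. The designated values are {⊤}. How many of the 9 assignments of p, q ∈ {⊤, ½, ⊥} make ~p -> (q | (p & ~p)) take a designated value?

5

Of the 9 assignments, 5 give a value in {⊤}.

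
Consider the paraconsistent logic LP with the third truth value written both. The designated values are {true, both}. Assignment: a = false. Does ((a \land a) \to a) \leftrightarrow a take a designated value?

No

a \land a = false \land false = false
(a \land a) \to a = false \to false = true
((a \land a) \to a) \leftrightarrow a = true \leftrightarrow false = false
false ∉ {true, both}.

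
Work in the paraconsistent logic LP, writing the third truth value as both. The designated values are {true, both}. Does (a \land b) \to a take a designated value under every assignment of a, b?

Yes

Every assignment of a, b over {true, both, false} gives a value in {true, both}.
In particular, with a=both, b=both: (a \land b) \to a = both.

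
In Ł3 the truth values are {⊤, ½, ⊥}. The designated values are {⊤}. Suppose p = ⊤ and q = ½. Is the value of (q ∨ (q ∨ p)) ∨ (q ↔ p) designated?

q ∨ p = ½ ∨ ⊤ = ⊤
q ∨ (q ∨ p) = ½ ∨ ⊤ = ⊤
q ↔ p = ½ ↔ ⊤ = ½  [1 − |½−1|]
(q ∨ (q ∨ p)) ∨ (q ↔ p) = ⊤ ∨ ½ = ⊤
⊤ ∈ {⊤}.

Yes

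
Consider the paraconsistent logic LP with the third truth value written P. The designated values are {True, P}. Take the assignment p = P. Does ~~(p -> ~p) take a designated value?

Yes

~p = ~P = P
p -> ~p = P -> P = P  [~P | P]
~(p -> ~p) = ~P = P
~~(p -> ~p) = ~P = P
P ∈ {True, P}.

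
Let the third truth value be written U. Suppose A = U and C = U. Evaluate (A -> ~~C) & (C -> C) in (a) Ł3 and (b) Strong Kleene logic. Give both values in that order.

In Ł3: ~C = ~U = U
~~C = ~U = U
A -> ~~C = U -> U = true  [min(1, 1−½+½)]
C -> C = U -> U = true
(A -> ~~C) & (C -> C) = true & true = true
In Strong Kleene logic: ~C = ~U = U
~~C = ~U = U
A -> ~~C = U -> U = U  [~U | U]
C -> C = U -> U = U
(A -> ~~C) & (C -> C) = U & U = U
They differ because Ł3 and Strong Kleene logic treat U differently under implication.

true; U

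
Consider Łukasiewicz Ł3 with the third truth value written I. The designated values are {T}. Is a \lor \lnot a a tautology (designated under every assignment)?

Countermodel: a=I gives I, which is not designated.

No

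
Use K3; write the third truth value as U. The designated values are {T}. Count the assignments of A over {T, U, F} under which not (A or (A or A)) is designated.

1

A=T: F ·
A=U: U ·
A=F: T ✓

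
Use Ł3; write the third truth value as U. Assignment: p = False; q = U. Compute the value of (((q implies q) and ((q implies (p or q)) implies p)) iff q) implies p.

U

q implies q = U implies U = True
p or q = False or U = U
q implies (p or q) = U implies U = True
(q implies (p or q)) implies p = True implies False = False
(q implies q) and ((q implies (p or q)) implies p) = True and False = False
((q implies q) and ((q implies (p or q)) implies p)) iff q = False iff U = U
(((q implies q) and ((q implies (p or q)) implies p)) iff q) implies p = U implies False = U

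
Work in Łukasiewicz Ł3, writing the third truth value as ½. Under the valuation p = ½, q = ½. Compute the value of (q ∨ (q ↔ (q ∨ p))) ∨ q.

True

q ∨ p = ½ ∨ ½ = ½
q ↔ (q ∨ p) = ½ ↔ ½ = True
q ∨ (q ↔ (q ∨ p)) = ½ ∨ True = True
(q ∨ (q ↔ (q ∨ p))) ∨ q = True ∨ ½ = True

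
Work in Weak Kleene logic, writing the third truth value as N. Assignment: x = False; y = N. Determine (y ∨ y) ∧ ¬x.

y ∨ y = N ∨ N = N
¬x = ¬False = True
(y ∨ y) ∧ ¬x = N ∧ True = N

N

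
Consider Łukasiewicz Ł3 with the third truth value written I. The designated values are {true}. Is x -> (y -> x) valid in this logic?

Every assignment of x, y over {true, I, false} gives a value in {true}.
In particular, with x=I, y=I: x -> (y -> x) = true.

Yes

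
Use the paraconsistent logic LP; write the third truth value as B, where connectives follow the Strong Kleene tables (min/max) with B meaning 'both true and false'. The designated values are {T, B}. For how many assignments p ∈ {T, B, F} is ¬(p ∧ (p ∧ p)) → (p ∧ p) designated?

2

p=T: T ✓
p=B: B ✓
p=F: F ·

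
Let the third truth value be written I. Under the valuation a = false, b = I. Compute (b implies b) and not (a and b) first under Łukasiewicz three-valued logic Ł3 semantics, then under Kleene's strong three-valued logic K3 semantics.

In Łukasiewicz three-valued logic Ł3: b implies b = I implies I = true
a and b = false and I = false
not (a and b) = not false = true
(b implies b) and not (a and b) = true and true = true
In Kleene's strong three-valued logic K3: b implies b = I implies I = I  [not I or I]
a and b = false and I = false
not (a and b) = not false = true
(b implies b) and not (a and b) = I and true = I
They differ because Łukasiewicz three-valued logic Ł3 and Kleene's strong three-valued logic K3 treat I differently under implication.

true; I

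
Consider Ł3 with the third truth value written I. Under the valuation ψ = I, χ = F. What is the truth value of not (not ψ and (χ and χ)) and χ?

not ψ = not I = I
χ and χ = F and F = F
not ψ and (χ and χ) = I and F = F
not (not ψ and (χ and χ)) = not F = T
not (not ψ and (χ and χ)) and χ = T and F = F

F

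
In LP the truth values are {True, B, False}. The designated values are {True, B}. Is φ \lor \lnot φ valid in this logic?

Every assignment of φ over {True, B, False} gives a value in {True, B}.
In particular, with φ=B: φ \lor \lnot φ = B.

Yes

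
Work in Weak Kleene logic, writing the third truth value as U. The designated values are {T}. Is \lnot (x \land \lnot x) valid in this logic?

No

Countermodel: x=U gives U, which is not designated.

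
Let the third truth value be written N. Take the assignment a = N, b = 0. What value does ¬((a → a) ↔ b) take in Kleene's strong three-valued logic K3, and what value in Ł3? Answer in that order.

N; 1

In Kleene's strong three-valued logic K3: a → a = N → N = N  [¬N ∨ N]
(a → a) ↔ b = N ↔ 0 = N
¬((a → a) ↔ b) = ¬N = N
In Ł3: a → a = N → N = 1  [min(1, 1−½+½)]
(a → a) ↔ b = 1 ↔ 0 = 0
¬((a → a) ↔ b) = ¬0 = 1
They differ because Kleene's strong three-valued logic K3 and Ł3 treat N differently under implication.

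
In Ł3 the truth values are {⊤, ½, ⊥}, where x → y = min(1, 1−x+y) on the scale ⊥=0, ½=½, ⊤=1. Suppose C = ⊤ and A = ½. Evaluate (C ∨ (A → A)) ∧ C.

A → A = ½ → ½ = ⊤
C ∨ (A → A) = ⊤ ∨ ⊤ = ⊤
(C ∨ (A → A)) ∧ C = ⊤ ∧ ⊤ = ⊤

⊤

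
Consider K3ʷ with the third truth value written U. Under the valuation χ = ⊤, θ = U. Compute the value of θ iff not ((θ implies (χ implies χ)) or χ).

U

χ implies χ = ⊤ implies ⊤ = ⊤
θ implies (χ implies χ) = U implies ⊤ = U  [any arg is the third value ⇒ result is the third value]
(θ implies (χ implies χ)) or χ = U or ⊤ = U
not ((θ implies (χ implies χ)) or χ) = not U = U
θ iff not ((θ implies (χ implies χ)) or χ) = U iff U = U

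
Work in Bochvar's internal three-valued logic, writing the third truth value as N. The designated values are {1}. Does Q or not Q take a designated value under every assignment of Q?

Countermodel: Q=N gives N, which is not designated.

No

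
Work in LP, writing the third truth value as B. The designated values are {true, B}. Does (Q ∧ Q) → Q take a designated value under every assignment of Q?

Every assignment of Q over {true, B, false} gives a value in {true, B}.
In particular, with Q=B: (Q ∧ Q) → Q = B.

Yes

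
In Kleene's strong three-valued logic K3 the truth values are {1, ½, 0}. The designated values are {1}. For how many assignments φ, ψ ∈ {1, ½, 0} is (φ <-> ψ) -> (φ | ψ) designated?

Of the 9 assignments, 5 give a value in {1}.

5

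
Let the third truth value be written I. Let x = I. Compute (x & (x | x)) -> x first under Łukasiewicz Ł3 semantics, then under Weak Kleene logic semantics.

In Łukasiewicz Ł3: x | x = I | I = I
x & (x | x) = I & I = I
(x & (x | x)) -> x = I -> I = 1
In Weak Kleene logic: x | x = I | I = I
x & (x | x) = I & I = I
(x & (x | x)) -> x = I -> I = I  [any arg is the third value ⇒ result is the third value]
They differ because Łukasiewicz Ł3 and Weak Kleene logic treat I differently under the binary connectives.

1; I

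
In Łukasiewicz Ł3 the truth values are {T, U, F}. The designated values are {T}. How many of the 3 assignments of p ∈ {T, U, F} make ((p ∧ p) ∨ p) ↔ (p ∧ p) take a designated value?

p=T: T ✓
p=U: T ✓
p=F: T ✓

3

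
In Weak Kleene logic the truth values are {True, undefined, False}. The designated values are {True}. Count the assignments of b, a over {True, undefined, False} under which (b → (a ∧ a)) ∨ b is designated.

4

Designated under: (b=True, a=True); (b=True, a=False); (b=False, a=True); (b=False, a=False).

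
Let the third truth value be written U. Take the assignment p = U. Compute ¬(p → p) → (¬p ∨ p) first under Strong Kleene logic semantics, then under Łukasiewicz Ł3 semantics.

In Strong Kleene logic: p → p = U → U = U  [¬U ∨ U]
¬(p → p) = ¬U = U
¬p = ¬U = U
¬p ∨ p = U ∨ U = U
¬(p → p) → (¬p ∨ p) = U → U = U
In Łukasiewicz Ł3: p → p = U → U = T  [min(1, 1−½+½)]
¬(p → p) = ¬T = F
¬p = ¬U = U
¬p ∨ p = U ∨ U = U
¬(p → p) → (¬p ∨ p) = F → U = T
They differ because Strong Kleene logic and Łukasiewicz Ł3 treat U differently under implication.

U; T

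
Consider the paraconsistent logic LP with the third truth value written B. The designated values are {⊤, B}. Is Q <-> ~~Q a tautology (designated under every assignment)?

Yes

Every assignment of Q over {⊤, B, ⊥} gives a value in {⊤, B}.
In particular, with Q=B: Q <-> ~~Q = B.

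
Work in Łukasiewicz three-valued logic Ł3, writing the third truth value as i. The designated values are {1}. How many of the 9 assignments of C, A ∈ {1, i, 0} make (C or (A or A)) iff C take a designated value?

Of the 9 assignments, 6 give a value in {1}.

6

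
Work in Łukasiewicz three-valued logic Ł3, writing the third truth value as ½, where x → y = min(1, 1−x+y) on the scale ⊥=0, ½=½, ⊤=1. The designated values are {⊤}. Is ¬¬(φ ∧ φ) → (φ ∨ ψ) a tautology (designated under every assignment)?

Every assignment of φ, ψ over {⊤, ½, ⊥} gives a value in {⊤}.
In particular, with φ=½, ψ=½: ¬¬(φ ∧ φ) → (φ ∨ ψ) = ⊤.

Yes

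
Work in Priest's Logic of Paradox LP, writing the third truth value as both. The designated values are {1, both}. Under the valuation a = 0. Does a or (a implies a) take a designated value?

Yes

a implies a = 0 implies 0 = 1
a or (a implies a) = 0 or 1 = 1
1 ∈ {1, both}.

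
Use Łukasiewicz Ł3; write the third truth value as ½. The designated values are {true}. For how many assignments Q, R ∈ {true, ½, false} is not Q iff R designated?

Designated under: (Q=true, R=false); (Q=½, R=½); (Q=false, R=true).

3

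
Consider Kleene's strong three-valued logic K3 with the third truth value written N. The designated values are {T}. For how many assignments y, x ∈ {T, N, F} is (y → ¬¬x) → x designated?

Designated under: (y=T, x=T); (y=T, x=F); (y=N, x=T); (y=F, x=T).

4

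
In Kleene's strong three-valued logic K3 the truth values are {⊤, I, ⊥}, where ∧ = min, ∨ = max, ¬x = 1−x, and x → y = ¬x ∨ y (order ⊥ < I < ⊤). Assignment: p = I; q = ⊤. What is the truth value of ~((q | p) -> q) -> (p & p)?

q | p = ⊤ | I = ⊤
(q | p) -> q = ⊤ -> ⊤ = ⊤
~((q | p) -> q) = ~⊤ = ⊥
p & p = I & I = I
~((q | p) -> q) -> (p & p) = ⊥ -> I = ⊤  [~⊥ | I]

⊤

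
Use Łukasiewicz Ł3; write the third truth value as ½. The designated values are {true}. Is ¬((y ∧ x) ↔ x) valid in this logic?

No

Countermodel: y=true, x=true gives false, which is not designated.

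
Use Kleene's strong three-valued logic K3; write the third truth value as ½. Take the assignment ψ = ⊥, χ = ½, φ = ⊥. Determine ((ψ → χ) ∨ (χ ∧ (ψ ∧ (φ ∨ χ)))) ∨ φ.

ψ → χ = ⊥ → ½ = ⊤
φ ∨ χ = ⊥ ∨ ½ = ½
ψ ∧ (φ ∨ χ) = ⊥ ∧ ½ = ⊥
χ ∧ (ψ ∧ (φ ∨ χ)) = ½ ∧ ⊥ = ⊥
(ψ → χ) ∨ (χ ∧ (ψ ∧ (φ ∨ χ))) = ⊤ ∨ ⊥ = ⊤
((ψ → χ) ∨ (χ ∧ (ψ ∧ (φ ∨ χ)))) ∨ φ = ⊤ ∨ ⊥ = ⊤

⊤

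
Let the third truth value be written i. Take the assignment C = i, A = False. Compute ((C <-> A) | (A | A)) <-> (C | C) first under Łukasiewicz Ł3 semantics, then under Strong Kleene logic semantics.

True; i

In Łukasiewicz Ł3: C <-> A = i <-> False = i  [1 − |½−0|]
A | A = False | False = False
(C <-> A) | (A | A) = i | False = i
C | C = i | i = i
((C <-> A) | (A | A)) <-> (C | C) = i <-> i = True
In Strong Kleene logic: C <-> A = i <-> False = i
A | A = False | False = False
(C <-> A) | (A | A) = i | False = i
C | C = i | i = i
((C <-> A) | (A | A)) <-> (C | C) = i <-> i = i
They differ because Łukasiewicz Ł3 and Strong Kleene logic treat i differently under implication.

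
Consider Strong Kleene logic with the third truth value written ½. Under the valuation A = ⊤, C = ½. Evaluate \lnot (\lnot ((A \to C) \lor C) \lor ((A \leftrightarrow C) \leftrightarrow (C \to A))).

½

A \to C = ⊤ \to ½ = ½
(A \to C) \lor C = ½ \lor ½ = ½
\lnot ((A \to C) \lor C) = \lnot ½ = ½
A \leftrightarrow C = ⊤ \leftrightarrow ½ = ½
C \to A = ½ \to ⊤ = ⊤
(A \leftrightarrow C) \leftrightarrow (C \to A) = ½ \leftrightarrow ⊤ = ½
\lnot ((A \to C) \lor C) \lor ((A \leftrightarrow C) \leftrightarrow (C \to A)) = ½ \lor ½ = ½
\lnot (\lnot ((A \to C) \lor C) \lor ((A \leftrightarrow C) \leftrightarrow (C \to A))) = \lnot ½ = ½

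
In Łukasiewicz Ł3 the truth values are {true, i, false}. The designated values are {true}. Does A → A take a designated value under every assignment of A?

Every assignment of A over {true, i, false} gives a value in {true}.
In particular, with A=i: A → A = true.

Yes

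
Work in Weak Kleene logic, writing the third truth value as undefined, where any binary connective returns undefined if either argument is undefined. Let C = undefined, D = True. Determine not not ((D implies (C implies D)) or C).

C implies D = undefined implies True = undefined  [any arg is the third value ⇒ result is the third value]
D implies (C implies D) = True implies undefined = undefined
(D implies (C implies D)) or C = undefined or undefined = undefined
not ((D implies (C implies D)) or C) = not undefined = undefined
not not ((D implies (C implies D)) or C) = not undefined = undefined

undefined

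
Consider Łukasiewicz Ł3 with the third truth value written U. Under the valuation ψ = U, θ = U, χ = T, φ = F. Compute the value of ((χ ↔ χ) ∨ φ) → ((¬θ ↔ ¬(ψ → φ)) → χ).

T

χ ↔ χ = T ↔ T = T
(χ ↔ χ) ∨ φ = T ∨ F = T
¬θ = ¬U = U
ψ → φ = U → F = U
¬(ψ → φ) = ¬U = U
¬θ ↔ ¬(ψ → φ) = U ↔ U = T
(¬θ ↔ ¬(ψ → φ)) → χ = T → T = T
((χ ↔ χ) ∨ φ) → ((¬θ ↔ ¬(ψ → φ)) → χ) = T → T = T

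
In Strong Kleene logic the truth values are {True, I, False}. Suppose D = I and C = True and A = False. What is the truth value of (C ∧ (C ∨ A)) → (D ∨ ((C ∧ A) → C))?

True

C ∨ A = True ∨ False = True
C ∧ (C ∨ A) = True ∧ True = True
C ∧ A = True ∧ False = False
(C ∧ A) → C = False → True = True
D ∨ ((C ∧ A) → C) = I ∨ True = True
(C ∧ (C ∨ A)) → (D ∨ ((C ∧ A) → C)) = True → True = True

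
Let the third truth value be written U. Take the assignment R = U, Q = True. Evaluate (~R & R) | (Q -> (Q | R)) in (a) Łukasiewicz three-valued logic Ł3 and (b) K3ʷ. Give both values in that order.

True; U

In Łukasiewicz three-valued logic Ł3: ~R = ~U = U
~R & R = U & U = U
Q | R = True | U = True
Q -> (Q | R) = True -> True = True
(~R & R) | (Q -> (Q | R)) = U | True = True
In K3ʷ: ~R = ~U = U
~R & R = U & U = U
Q | R = True | U = U
Q -> (Q | R) = True -> U = U
(~R & R) | (Q -> (Q | R)) = U | U = U
They differ because Łukasiewicz three-valued logic Ł3 and K3ʷ treat U differently under the binary connectives.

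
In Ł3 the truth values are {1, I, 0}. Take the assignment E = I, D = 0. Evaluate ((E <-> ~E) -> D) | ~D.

~E = ~I = I
E <-> ~E = I <-> I = 1  [1 − |½−½|]
(E <-> ~E) -> D = 1 -> 0 = 0
~D = ~0 = 1
((E <-> ~E) -> D) | ~D = 0 | 1 = 1

1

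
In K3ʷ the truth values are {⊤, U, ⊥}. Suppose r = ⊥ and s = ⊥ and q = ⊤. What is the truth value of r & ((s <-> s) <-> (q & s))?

⊥

s <-> s = ⊥ <-> ⊥ = ⊤
q & s = ⊤ & ⊥ = ⊥
(s <-> s) <-> (q & s) = ⊤ <-> ⊥ = ⊥
r & ((s <-> s) <-> (q & s)) = ⊥ & ⊥ = ⊥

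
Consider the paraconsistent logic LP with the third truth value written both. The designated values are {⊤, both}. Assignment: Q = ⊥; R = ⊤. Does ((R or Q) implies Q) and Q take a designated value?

R or Q = ⊤ or ⊥ = ⊤
(R or Q) implies Q = ⊤ implies ⊥ = ⊥
((R or Q) implies Q) and Q = ⊥ and ⊥ = ⊥
⊥ ∉ {⊤, both}.

No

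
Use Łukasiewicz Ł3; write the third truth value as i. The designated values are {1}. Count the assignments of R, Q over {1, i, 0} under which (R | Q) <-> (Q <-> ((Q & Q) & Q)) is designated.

Of the 9 assignments, 5 give a value in {1}.

5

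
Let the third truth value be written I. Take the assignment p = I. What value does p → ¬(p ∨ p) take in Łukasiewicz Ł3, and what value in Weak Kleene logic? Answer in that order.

In Łukasiewicz Ł3: p ∨ p = I ∨ I = I
¬(p ∨ p) = ¬I = I
p → ¬(p ∨ p) = I → I = T  [min(1, 1−½+½)]
In Weak Kleene logic: p ∨ p = I ∨ I = I
¬(p ∨ p) = ¬I = I
p → ¬(p ∨ p) = I → I = I  [any arg is the third value ⇒ result is the third value]
They differ because Łukasiewicz Ł3 and Weak Kleene logic treat I differently under the binary connectives.

T; I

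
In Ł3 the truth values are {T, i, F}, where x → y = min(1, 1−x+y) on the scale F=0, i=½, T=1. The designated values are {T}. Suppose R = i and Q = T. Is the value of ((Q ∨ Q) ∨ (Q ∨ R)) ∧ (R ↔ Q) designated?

No

Q ∨ Q = T ∨ T = T
Q ∨ R = T ∨ i = T
(Q ∨ Q) ∨ (Q ∨ R) = T ∨ T = T
R ↔ Q = i ↔ T = i  [1 − |½−1|]
((Q ∨ Q) ∨ (Q ∨ R)) ∧ (R ↔ Q) = T ∧ i = i
i ∉ {T}.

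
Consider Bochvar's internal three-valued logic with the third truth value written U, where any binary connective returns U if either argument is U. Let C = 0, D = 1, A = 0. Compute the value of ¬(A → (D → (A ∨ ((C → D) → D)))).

0

C → D = 0 → 1 = 1
(C → D) → D = 1 → 1 = 1
A ∨ ((C → D) → D) = 0 ∨ 1 = 1
D → (A ∨ ((C → D) → D)) = 1 → 1 = 1
A → (D → (A ∨ ((C → D) → D))) = 0 → 1 = 1
¬(A → (D → (A ∨ ((C → D) → D)))) = ¬1 = 0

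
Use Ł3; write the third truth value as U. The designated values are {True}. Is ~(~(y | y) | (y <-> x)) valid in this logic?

No

Countermodel: y=True, x=True gives False, which is not designated.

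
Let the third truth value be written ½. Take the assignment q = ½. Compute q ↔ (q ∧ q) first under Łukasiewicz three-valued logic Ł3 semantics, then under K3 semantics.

true; ½

In Łukasiewicz three-valued logic Ł3: q ∧ q = ½ ∧ ½ = ½
q ↔ (q ∧ q) = ½ ↔ ½ = true
In K3: q ∧ q = ½ ∧ ½ = ½
q ↔ (q ∧ q) = ½ ↔ ½ = ½
They differ because Łukasiewicz three-valued logic Ł3 and K3 treat ½ differently under implication.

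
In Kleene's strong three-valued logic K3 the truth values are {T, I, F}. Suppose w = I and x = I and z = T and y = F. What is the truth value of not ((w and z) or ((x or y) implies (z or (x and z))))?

F

w and z = I and T = I
x or y = I or F = I
x and z = I and T = I
z or (x and z) = T or I = T
(x or y) implies (z or (x and z)) = I implies T = T  [not I or T]
(w and z) or ((x or y) implies (z or (x and z))) = I or T = T
not ((w and z) or ((x or y) implies (z or (x and z)))) = not T = F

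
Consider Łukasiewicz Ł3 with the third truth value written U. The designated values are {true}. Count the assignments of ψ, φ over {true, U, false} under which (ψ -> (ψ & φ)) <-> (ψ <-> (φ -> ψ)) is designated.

Designated under: (ψ=true, φ=true); (ψ=U, φ=true); (ψ=U, φ=false); (ψ=false, φ=true).

4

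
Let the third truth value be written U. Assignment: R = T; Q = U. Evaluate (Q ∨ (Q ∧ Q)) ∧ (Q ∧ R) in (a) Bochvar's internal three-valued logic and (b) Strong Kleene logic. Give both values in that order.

U; U

In Bochvar's internal three-valued logic: Q ∧ Q = U ∧ U = U
Q ∨ (Q ∧ Q) = U ∨ U = U
Q ∧ R = U ∧ T = U
(Q ∨ (Q ∧ Q)) ∧ (Q ∧ R) = U ∧ U = U
In Strong Kleene logic: Q ∧ Q = U ∧ U = U
Q ∨ (Q ∧ Q) = U ∨ U = U
Q ∧ R = U ∧ T = U
(Q ∨ (Q ∧ Q)) ∧ (Q ∧ R) = U ∧ U = U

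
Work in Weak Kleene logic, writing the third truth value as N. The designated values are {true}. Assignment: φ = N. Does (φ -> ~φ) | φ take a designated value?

No

~φ = ~N = N
φ -> ~φ = N -> N = N
(φ -> ~φ) | φ = N | N = N
N ∉ {true}.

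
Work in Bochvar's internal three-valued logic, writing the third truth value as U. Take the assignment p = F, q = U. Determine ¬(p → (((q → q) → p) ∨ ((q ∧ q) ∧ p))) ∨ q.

q → q = U → U = U  [any arg is the third value ⇒ result is the third value]
(q → q) → p = U → F = U
q ∧ q = U ∧ U = U
(q ∧ q) ∧ p = U ∧ F = U
((q → q) → p) ∨ ((q ∧ q) ∧ p) = U ∨ U = U
p → (((q → q) → p) ∨ ((q ∧ q) ∧ p)) = F → U = U
¬(p → (((q → q) → p) ∨ ((q ∧ q) ∧ p))) = ¬U = U
¬(p → (((q → q) → p) ∨ ((q ∧ q) ∧ p))) ∨ q = U ∨ U = U

U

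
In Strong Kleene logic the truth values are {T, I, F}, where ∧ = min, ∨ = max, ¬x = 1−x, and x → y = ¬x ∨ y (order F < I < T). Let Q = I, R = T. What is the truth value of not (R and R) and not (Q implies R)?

R and R = T and T = T
not (R and R) = not T = F
Q implies R = I implies T = T  [not I or T]
not (Q implies R) = not T = F
not (R and R) and not (Q implies R) = F and F = F

F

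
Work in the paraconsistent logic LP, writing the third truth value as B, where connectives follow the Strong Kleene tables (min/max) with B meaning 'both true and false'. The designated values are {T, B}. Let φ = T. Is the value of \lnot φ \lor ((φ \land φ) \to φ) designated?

Yes

\lnot φ = \lnot T = F
φ \land φ = T \land T = T
(φ \land φ) \to φ = T \to T = T
\lnot φ \lor ((φ \land φ) \to φ) = F \lor T = T
T ∈ {T, B}.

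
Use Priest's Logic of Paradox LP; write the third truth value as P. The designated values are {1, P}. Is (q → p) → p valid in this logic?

No

Countermodel: q=0, p=0 gives 0, which is not designated.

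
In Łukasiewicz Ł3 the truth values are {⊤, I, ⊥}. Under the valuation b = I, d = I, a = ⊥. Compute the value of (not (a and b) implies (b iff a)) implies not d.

a and b = ⊥ and I = ⊥
not (a and b) = not ⊥ = ⊤
b iff a = I iff ⊥ = I  [1 − |½−0|]
not (a and b) implies (b iff a) = ⊤ implies I = I
not d = not I = I
(not (a and b) implies (b iff a)) implies not d = I implies I = ⊤

⊤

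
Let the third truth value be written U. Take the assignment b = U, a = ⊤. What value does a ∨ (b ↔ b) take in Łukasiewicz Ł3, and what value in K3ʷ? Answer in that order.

⊤; U

In Łukasiewicz Ł3: b ↔ b = U ↔ U = ⊤  [1 − |½−½|]
a ∨ (b ↔ b) = ⊤ ∨ ⊤ = ⊤
In K3ʷ: b ↔ b = U ↔ U = U
a ∨ (b ↔ b) = ⊤ ∨ U = U
They differ because Łukasiewicz Ł3 and K3ʷ treat U differently under the binary connectives.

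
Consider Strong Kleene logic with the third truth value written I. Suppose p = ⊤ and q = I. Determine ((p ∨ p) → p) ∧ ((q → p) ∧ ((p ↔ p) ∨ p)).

p ∨ p = ⊤ ∨ ⊤ = ⊤
(p ∨ p) → p = ⊤ → ⊤ = ⊤
q → p = I → ⊤ = ⊤  [¬I ∨ ⊤]
p ↔ p = ⊤ ↔ ⊤ = ⊤
(p ↔ p) ∨ p = ⊤ ∨ ⊤ = ⊤
(q → p) ∧ ((p ↔ p) ∨ p) = ⊤ ∧ ⊤ = ⊤
((p ∨ p) → p) ∧ ((q → p) ∧ ((p ↔ p) ∨ p)) = ⊤ ∧ ⊤ = ⊤

⊤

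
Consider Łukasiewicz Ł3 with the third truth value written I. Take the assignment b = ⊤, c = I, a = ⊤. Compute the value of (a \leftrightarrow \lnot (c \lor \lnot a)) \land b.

\lnot a = \lnot ⊤ = ⊥
c \lor \lnot a = I \lor ⊥ = I
\lnot (c \lor \lnot a) = \lnot I = I
a \leftrightarrow \lnot (c \lor \lnot a) = ⊤ \leftrightarrow I = I  [1 − |1−½|]
(a \leftrightarrow \lnot (c \lor \lnot a)) \land b = I \land ⊤ = I

I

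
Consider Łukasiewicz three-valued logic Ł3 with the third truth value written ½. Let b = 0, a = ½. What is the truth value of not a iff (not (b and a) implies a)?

not a = not ½ = ½
b and a = 0 and ½ = 0
not (b and a) = not 0 = 1
not (b and a) implies a = 1 implies ½ = ½
not a iff (not (b and a) implies a) = ½ iff ½ = 1

1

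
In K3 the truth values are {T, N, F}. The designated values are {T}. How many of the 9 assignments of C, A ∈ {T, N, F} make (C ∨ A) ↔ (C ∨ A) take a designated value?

Of the 9 assignments, 6 give a value in {T}.

6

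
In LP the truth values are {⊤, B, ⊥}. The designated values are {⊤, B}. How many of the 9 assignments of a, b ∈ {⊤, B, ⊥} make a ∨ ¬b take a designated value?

8

Of the 9 assignments, 8 give a value in {⊤, B}.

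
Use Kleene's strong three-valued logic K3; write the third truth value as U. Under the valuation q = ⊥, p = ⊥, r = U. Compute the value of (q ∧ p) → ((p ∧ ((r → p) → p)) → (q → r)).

⊤

q ∧ p = ⊥ ∧ ⊥ = ⊥
r → p = U → ⊥ = U  [¬U ∨ ⊥]
(r → p) → p = U → ⊥ = U
p ∧ ((r → p) → p) = ⊥ ∧ U = ⊥
q → r = ⊥ → U = ⊤
(p ∧ ((r → p) → p)) → (q → r) = ⊥ → ⊤ = ⊤
(q ∧ p) → ((p ∧ ((r → p) → p)) → (q → r)) = ⊥ → ⊤ = ⊤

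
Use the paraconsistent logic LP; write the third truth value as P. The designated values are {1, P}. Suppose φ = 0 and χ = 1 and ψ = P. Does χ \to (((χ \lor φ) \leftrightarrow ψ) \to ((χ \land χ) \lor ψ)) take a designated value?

χ \lor φ = 1 \lor 0 = 1
(χ \lor φ) \leftrightarrow ψ = 1 \leftrightarrow P = P
χ \land χ = 1 \land 1 = 1
(χ \land χ) \lor ψ = 1 \lor P = 1
((χ \lor φ) \leftrightarrow ψ) \to ((χ \land χ) \lor ψ) = P \to 1 = 1  [\lnot P \lor 1]
χ \to (((χ \lor φ) \leftrightarrow ψ) \to ((χ \land χ) \lor ψ)) = 1 \to 1 = 1
1 ∈ {1, P}.

Yes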